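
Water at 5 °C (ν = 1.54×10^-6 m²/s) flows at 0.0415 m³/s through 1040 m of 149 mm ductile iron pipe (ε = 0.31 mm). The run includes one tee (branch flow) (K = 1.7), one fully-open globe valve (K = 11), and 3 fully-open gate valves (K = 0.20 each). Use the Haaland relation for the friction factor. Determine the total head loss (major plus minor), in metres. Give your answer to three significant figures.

H_L ≈ 53.0 m

V = 4Q/(πD²) = 2.380 m/s; V²/2g = 0.2887 m
Re = 2.30×10^5, ε/D = 0.00208 → f = 0.02438 (Haaland)
Major: h_f = f(L/D)·V²/2g = 0.02438·6980·0.2887 = 49.14 m
Minor: ΣK = 13.3; h_m = ΣK·V²/2g = 3.840 m
Total H_L = 49.14 + 3.840 = 52.98 m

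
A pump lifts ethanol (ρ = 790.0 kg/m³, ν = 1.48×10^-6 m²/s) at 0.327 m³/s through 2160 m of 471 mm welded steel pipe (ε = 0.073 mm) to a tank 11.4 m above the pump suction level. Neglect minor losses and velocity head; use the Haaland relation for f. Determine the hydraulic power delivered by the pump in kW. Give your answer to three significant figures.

P_hyd ≈ 59.4 kW

V = 4Q/(πD²) = 1.877 m/s; Re = 5.97×10^5; ε/D = 1.55×10^-4; f = 0.01461
h_f = f(L/D)V²/2g = 12.03 m
Total head H = z + h_f = 11.4 + 12.03 = 23.43 m
P_hyd = ρgQH = 790.0·9.81·0.327·23.43 = 59.38 kW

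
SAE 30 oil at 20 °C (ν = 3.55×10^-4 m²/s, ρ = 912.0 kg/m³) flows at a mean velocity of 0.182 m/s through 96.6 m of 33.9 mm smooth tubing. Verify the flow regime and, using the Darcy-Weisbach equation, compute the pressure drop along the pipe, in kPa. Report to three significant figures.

Δp ≈ 158 kPa

Re = VD/ν = 0.182·0.03390/3.55×10^-4 = 17.4 → laminar (Re < 2300)
f = 64/Re = 3.682
h_f = f(L/D)V²/(2g) = 3.682·(96.6/0.03390)·0.182²/(2·9.81) = 17.72 m
Δp = ρg·h_f = 912.0·9.81·17.72 = 158.5 kPa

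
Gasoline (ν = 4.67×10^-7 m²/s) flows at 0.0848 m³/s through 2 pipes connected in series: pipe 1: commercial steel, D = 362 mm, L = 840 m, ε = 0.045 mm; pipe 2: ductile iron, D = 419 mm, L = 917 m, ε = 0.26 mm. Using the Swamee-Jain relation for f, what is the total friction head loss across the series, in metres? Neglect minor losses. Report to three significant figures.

Pipe 1: V = 0.8239 m/s, Re = 6.39×10^5, ε/D = 1.24×10^-4, f = 0.01439, h_1 = f(L/D)V²/2g = 1.155 m
Pipe 2: V = 0.6150 m/s, Re = 5.52×10^5, ε/D = 6.21×10^-4, f = 0.01841, h_2 = f(L/D)V²/2g = 0.7769 m
Series → Q common, losses add: H = Σh = 1.932 m

H ≈ 1.93 m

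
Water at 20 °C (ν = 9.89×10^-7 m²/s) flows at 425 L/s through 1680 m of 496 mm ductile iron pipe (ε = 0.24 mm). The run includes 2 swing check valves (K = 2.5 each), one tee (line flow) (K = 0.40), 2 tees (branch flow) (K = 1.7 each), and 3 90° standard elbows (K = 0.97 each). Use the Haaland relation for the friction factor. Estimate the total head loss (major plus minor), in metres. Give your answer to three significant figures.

V = 4Q/(πD²) = 2.200 m/s; V²/2g = 0.2466 m
Re = 1.10×10^6, ε/D = 4.84×10^-4 → f = 0.01702 (Haaland)
Major: h_f = f(L/D)·V²/2g = 0.01702·3387·0.2466 = 14.22 m
Minor: ΣK = 11.7; h_m = ΣK·V²/2g = 2.888 m
Total H_L = 14.22 + 2.888 = 17.10 m

H_L ≈ 17.1 m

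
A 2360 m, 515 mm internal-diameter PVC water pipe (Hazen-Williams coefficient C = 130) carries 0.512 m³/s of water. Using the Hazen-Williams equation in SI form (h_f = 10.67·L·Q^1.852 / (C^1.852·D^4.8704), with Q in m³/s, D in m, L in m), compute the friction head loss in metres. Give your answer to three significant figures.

h_f = 10.67·2360·0.512^1.852 / (130^1.852·0.515^4.8704) = 22.45 m

h_f ≈ 22.5 m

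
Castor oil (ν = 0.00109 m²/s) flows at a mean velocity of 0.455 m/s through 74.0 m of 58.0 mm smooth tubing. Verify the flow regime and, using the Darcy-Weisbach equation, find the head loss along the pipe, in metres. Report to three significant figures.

h_f ≈ 35.6 m

Re = VD/ν = 0.455·0.05800/0.00109 = 24.2 → laminar (Re < 2300)
f = 64/Re = 2.643
h_f = f(L/D)V²/(2g) = 2.643·(74.0/0.05800)·0.455²/(2·9.81) = 35.59 m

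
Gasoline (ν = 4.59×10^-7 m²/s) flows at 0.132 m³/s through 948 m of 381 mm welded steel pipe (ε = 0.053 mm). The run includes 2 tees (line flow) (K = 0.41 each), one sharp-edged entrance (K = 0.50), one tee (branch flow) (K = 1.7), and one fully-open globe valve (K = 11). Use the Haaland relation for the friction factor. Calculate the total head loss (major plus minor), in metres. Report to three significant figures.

V = 4Q/(πD²) = 1.158 m/s; V²/2g = 0.06832 m
Re = 9.61×10^5, ε/D = 1.39×10^-4 → f = 0.01390 (Haaland)
Major: h_f = f(L/D)·V²/2g = 0.01390·2488·0.06832 = 2.364 m
Minor: ΣK = 14.0; h_m = ΣK·V²/2g = 0.9579 m
Total H_L = 2.364 + 0.9579 = 3.322 m

H_L ≈ 3.32 m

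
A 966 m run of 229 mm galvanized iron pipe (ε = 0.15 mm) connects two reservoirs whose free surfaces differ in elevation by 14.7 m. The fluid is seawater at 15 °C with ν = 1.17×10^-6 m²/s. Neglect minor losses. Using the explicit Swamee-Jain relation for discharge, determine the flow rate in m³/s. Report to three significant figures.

Q ≈ 0.0785 m³/s

Swamee-Jain (Type II): Q = -0.965·√(gD⁵h_f/L)·ln[ε/(3.7D) + √(3.17ν²L/(gD³h_f))]
√(gD⁵h_f/L) = √(9.81·0.229⁵·14.7/966) = 0.009696
ε/(3.7D) = 1.77×10^-4; √(3.17ν²L/(gD³h_f)) = 4.92×10^-5
Q = -0.965·0.009696·ln(2.262×10^-4) = 0.07854 m³/s
Check: V = 1.91 m/s, Re = 3.73×10^5, f = 0.01894, h_f = 14.8 m ≈ 14.7 m ✓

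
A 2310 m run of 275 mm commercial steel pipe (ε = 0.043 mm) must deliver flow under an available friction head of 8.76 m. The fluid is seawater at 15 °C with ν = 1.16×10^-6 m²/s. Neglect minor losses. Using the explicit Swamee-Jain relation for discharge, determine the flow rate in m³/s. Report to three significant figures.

Q ≈ 0.0669 m³/s

Swamee-Jain (Type II): Q = -0.965·√(gD⁵h_f/L)·ln[ε/(3.7D) + √(3.17ν²L/(gD³h_f))]
√(gD⁵h_f/L) = √(9.81·0.275⁵·8.76/2310) = 0.007649
ε/(3.7D) = 4.23×10^-5; √(3.17ν²L/(gD³h_f)) = 7.43×10^-5
Q = -0.965·0.007649·ln(1.165×10^-4) = 0.06686 m³/s
Check: V = 1.13 m/s, Re = 2.67×10^5, f = 0.01618, h_f = 8.78 m ≈ 8.76 m ✓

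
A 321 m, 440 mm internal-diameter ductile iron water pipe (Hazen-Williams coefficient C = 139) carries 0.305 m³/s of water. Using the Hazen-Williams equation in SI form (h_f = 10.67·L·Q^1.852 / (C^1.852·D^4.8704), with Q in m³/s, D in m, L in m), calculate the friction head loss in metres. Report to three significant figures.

h_f = 10.67·321·0.305^1.852 / (139^1.852·0.440^4.8704) = 2.225 m

h_f ≈ 2.22 m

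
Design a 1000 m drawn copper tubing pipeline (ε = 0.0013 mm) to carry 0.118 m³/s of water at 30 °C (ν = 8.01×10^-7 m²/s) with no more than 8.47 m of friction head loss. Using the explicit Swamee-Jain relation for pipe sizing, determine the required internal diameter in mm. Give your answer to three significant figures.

Swamee-Jain (Type III): D = 0.66·[ε^1.25·(LQ²/(gh_f))^4.75 + ν·Q^9.4·(L/(gh_f))^5.2]^0.04
LQ²/(gh_f) = 0.1676; L/(gh_f) = 12.04
Term 1 = ε^1.25·(…)^4.75 = 9.07×10^-12; Term 2 = ν·Q^9.4·(…)^5.2 = 6.28×10^-10
D = 0.66·(9.07×10^-12 + 6.28×10^-10)^0.04 = 0.2829 m = 283 mm
Check: V = 1.88 m/s, Re = 6.63×10^5, f = 0.01254, h_f = 7.96 m ≈ 8.47 m ✓

D ≈ 283 mm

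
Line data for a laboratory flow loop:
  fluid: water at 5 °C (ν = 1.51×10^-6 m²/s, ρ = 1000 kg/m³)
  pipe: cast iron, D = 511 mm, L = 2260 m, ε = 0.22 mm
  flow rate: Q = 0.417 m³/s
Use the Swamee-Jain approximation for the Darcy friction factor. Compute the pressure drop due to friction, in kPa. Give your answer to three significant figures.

V = 4Q/(πD²) = 4·0.417/(π·0.511²) = 2.033 m/s
Re = VD/ν = 2.033·0.511/1.51×10^-6 = 6.88×10^5 → turbulent
ε/D = 0.22/511 = 4.31×10^-4
Swamee-Jain: f = 0.01705
h_f = f(L/D)V²/(2g) = 0.01705·(2260/0.511)·2.033²/(2·9.81) = 15.89 m
Δp = ρg·h_f = 1000·9.81·15.89 = 155.9 kPa

Δp ≈ 156 kPa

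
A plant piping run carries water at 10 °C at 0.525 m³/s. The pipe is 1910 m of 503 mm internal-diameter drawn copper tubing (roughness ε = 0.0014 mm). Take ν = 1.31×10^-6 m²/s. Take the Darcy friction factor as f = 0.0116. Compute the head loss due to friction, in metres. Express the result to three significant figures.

h_f ≈ 15.7 m

V = 4Q/(πD²) = 4·0.525/(π·0.503²) = 2.642 m/s
h_f = f(L/D)V²/(2g) = 0.01160·(1910/0.503)·2.642²/(2·9.81) = 15.67 m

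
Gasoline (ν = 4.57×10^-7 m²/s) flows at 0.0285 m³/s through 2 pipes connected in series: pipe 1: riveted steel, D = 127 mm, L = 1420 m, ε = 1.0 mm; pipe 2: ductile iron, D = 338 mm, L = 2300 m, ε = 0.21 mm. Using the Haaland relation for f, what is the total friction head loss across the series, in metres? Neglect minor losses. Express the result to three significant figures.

H ≈ 102 m

Pipe 1: V = 2.250 m/s, Re = 6.25×10^5, ε/D = 0.00787, f = 0.03519, h_1 = f(L/D)V²/2g = 101.5 m
Pipe 2: V = 0.3176 m/s, Re = 2.35×10^5, ε/D = 6.21×10^-4, f = 0.01903, h_2 = f(L/D)V²/2g = 0.6659 m
Series → Q common, losses add: H = Σh = 102.2 m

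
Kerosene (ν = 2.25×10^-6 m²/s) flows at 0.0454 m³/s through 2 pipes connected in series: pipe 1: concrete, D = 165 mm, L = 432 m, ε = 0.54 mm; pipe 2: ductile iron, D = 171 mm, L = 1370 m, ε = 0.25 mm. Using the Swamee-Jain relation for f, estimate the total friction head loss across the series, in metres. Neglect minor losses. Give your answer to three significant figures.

H ≈ 53.8 m

Pipe 1: V = 2.123 m/s, Re = 1.56×10^5, ε/D = 0.00327, f = 0.02783, h_1 = f(L/D)V²/2g = 16.74 m
Pipe 2: V = 1.977 m/s, Re = 1.50×10^5, ε/D = 0.00146, f = 0.02319, h_2 = f(L/D)V²/2g = 37.01 m
Series → Q common, losses add: H = Σh = 53.75 m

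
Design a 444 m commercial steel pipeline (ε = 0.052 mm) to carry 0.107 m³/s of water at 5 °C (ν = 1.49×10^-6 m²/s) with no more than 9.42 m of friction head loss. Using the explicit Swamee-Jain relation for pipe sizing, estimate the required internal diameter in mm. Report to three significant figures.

D ≈ 238 mm

Swamee-Jain (Type III): D = 0.66·[ε^1.25·(LQ²/(gh_f))^4.75 + ν·Q^9.4·(L/(gh_f))^5.2]^0.04
LQ²/(gh_f) = 0.05501; L/(gh_f) = 4.805
Term 1 = ε^1.25·(…)^4.75 = 4.59×10^-12; Term 2 = ν·Q^9.4·(…)^5.2 = 3.93×10^-12
D = 0.66·(4.59×10^-12 + 3.93×10^-12)^0.04 = 0.2381 m = 238 mm
Check: V = 2.40 m/s, Re = 3.84×10^5, f = 0.01605, h_f = 8.81 m ≈ 9.42 m ✓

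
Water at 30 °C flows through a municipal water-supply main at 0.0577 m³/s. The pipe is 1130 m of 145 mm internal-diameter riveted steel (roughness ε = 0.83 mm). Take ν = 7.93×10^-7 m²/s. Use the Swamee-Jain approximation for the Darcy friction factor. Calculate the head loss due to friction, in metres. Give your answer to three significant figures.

h_f ≈ 155 m

V = 4Q/(πD²) = 4·0.0577/(π·0.145²) = 3.494 m/s
Re = VD/ν = 3.494·0.145/7.93×10^-7 = 6.39×10^5 → turbulent
ε/D = 0.83/145 = 0.00572
Swamee-Jain: f = 0.03187
h_f = f(L/D)V²/(2g) = 0.03187·(1130/0.145)·3.494²/(2·9.81) = 154.5 m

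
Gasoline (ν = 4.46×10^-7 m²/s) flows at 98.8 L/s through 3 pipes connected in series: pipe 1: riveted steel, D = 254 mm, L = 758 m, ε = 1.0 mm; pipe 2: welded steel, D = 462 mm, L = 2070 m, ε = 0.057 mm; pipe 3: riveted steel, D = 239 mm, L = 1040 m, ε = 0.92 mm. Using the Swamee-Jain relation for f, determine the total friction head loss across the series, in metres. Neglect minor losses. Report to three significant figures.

H ≈ 48.0 m

Pipe 1: V = 1.950 m/s, Re = 1.11×10^6, ε/D = 0.00394, f = 0.02844, h_1 = f(L/D)V²/2g = 16.45 m
Pipe 2: V = 0.5894 m/s, Re = 6.11×10^5, ε/D = 1.23×10^-4, f = 0.01444, h_2 = f(L/D)V²/2g = 1.145 m
Pipe 3: V = 2.202 m/s, Re = 1.18×10^6, ε/D = 0.00385, f = 0.02825, h_3 = f(L/D)V²/2g = 30.39 m
Series → Q common, losses add: H = Σh = 47.98 m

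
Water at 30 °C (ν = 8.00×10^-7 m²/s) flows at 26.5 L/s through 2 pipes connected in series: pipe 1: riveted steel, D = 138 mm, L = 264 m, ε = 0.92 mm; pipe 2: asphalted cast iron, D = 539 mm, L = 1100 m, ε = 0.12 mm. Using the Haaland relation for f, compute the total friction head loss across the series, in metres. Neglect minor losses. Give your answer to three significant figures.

H ≈ 10.3 m

Pipe 1: V = 1.772 m/s, Re = 3.06×10^5, ε/D = 0.00667, f = 0.03350, h_1 = f(L/D)V²/2g = 10.25 m
Pipe 2: V = 0.1161 m/s, Re = 7.82×10^4, ε/D = 2.23×10^-4, f = 0.01965, h_2 = f(L/D)V²/2g = 0.02757 m
Series → Q common, losses add: H = Σh = 10.28 m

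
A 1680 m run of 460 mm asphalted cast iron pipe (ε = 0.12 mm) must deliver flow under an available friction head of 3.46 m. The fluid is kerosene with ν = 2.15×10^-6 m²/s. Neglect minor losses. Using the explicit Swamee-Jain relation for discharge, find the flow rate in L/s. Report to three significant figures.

Swamee-Jain (Type II): Q = -0.965·√(gD⁵h_f/L)·ln[ε/(3.7D) + √(3.17ν²L/(gD³h_f))]
√(gD⁵h_f/L) = √(9.81·0.460⁵·3.46/1680) = 0.02040
ε/(3.7D) = 7.05×10^-5; √(3.17ν²L/(gD³h_f)) = 8.63×10^-5
Q = -0.965·0.02040·ln(1.568×10^-4) = 0.1724 m³/s
Check: V = 1.04 m/s, Re = 2.22×10^5, f = 0.01733, h_f = 3.47 m ≈ 3.46 m ✓

Q ≈ 172 L/s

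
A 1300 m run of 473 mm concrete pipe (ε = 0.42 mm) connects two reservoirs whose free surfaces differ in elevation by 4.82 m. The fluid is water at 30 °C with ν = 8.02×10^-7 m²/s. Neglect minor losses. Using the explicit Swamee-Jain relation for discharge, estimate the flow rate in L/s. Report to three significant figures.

Swamee-Jain (Type II): Q = -0.965·√(gD⁵h_f/L)·ln[ε/(3.7D) + √(3.17ν²L/(gD³h_f))]
√(gD⁵h_f/L) = √(9.81·0.473⁵·4.82/1300) = 0.02935
ε/(3.7D) = 2.40×10^-4; √(3.17ν²L/(gD³h_f)) = 2.30×10^-5
Q = -0.965·0.02935·ln(2.630×10^-4) = 0.2334 m³/s
Check: V = 1.33 m/s, Re = 7.84×10^5, f = 0.01960, h_f = 4.85 m ≈ 4.82 m ✓

Q ≈ 233 L/s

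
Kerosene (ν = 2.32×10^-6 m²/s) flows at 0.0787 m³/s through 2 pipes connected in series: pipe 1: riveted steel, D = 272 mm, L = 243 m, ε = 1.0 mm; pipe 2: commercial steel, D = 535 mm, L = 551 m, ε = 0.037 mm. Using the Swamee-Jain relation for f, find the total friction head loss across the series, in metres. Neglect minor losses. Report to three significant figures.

Pipe 1: V = 1.354 m/s, Re = 1.59×10^5, ε/D = 0.00368, f = 0.02866, h_1 = f(L/D)V²/2g = 2.394 m
Pipe 2: V = 0.3501 m/s, Re = 8.07×10^4, ε/D = 6.92×10^-5, f = 0.01906, h_2 = f(L/D)V²/2g = 0.1226 m
Series → Q common, losses add: H = Σh = 2.517 m

H ≈ 2.52 m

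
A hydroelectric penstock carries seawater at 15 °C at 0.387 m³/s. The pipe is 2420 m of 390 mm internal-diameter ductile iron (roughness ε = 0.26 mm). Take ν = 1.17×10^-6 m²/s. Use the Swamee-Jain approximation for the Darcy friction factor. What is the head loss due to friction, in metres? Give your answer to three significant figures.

h_f ≈ 60.8 m

V = 4Q/(πD²) = 4·0.387/(π·0.390²) = 3.240 m/s
Re = VD/ν = 3.240·0.390/1.17×10^-6 = 1.08×10^6 → turbulent
ε/D = 0.26/390 = 6.67×10^-4
Swamee-Jain: f = 0.01830
h_f = f(L/D)V²/(2g) = 0.01830·(2420/0.390)·3.240²/(2·9.81) = 60.75 m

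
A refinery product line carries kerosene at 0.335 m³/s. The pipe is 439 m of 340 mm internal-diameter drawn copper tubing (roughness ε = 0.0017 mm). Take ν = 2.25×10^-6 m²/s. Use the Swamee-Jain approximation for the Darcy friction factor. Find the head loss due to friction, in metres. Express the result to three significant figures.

V = 4Q/(πD²) = 4·0.335/(π·0.340²) = 3.690 m/s
Re = VD/ν = 3.690·0.340/2.25×10^-6 = 5.58×10^5 → turbulent
ε/D = 0.0017/340 = 5.00×10^-6
Swamee-Jain: f = 0.01293
h_f = f(L/D)V²/(2g) = 0.01293·(439/0.340)·3.690²/(2·9.81) = 11.58 m

h_f ≈ 11.6 m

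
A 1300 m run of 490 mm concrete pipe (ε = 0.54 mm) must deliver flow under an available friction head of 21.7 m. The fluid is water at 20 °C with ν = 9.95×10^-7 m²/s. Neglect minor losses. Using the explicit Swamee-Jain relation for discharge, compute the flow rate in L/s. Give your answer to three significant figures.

Q ≈ 530 L/s

Swamee-Jain (Type II): Q = -0.965·√(gD⁵h_f/L)·ln[ε/(3.7D) + √(3.17ν²L/(gD³h_f))]
√(gD⁵h_f/L) = √(9.81·0.490⁵·21.7/1300) = 0.06801
ε/(3.7D) = 2.98×10^-4; √(3.17ν²L/(gD³h_f)) = 1.28×10^-5
Q = -0.965·0.06801·ln(3.106×10^-4) = 0.5301 m³/s
Check: V = 2.81 m/s, Re = 1.38×10^6, f = 0.02039, h_f = 21.8 m ≈ 21.7 m ✓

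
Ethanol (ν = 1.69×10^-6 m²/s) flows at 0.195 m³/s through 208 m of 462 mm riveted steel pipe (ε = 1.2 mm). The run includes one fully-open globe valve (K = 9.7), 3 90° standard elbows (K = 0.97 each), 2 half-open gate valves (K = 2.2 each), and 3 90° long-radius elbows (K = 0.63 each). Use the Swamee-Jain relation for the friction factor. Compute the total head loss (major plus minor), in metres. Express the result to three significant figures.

H_L ≈ 2.10 m

V = 4Q/(πD²) = 1.163 m/s; V²/2g = 0.06896 m
Re = 3.18×10^5, ε/D = 0.00260 → f = 0.02575 (Swamee-Jain)
Major: h_f = f(L/D)·V²/2g = 0.02575·450.2·0.06896 = 0.7996 m
Minor: ΣK = 18.9; h_m = ΣK·V²/2g = 1.303 m
Total H_L = 0.7996 + 1.303 = 2.103 m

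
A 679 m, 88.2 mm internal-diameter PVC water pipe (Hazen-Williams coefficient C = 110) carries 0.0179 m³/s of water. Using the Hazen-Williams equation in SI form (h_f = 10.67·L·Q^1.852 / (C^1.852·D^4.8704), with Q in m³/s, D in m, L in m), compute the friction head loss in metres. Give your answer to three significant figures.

h_f ≈ 95.4 m

h_f = 10.67·679·0.0179^1.852 / (110^1.852·0.0882^4.8704) = 95.42 m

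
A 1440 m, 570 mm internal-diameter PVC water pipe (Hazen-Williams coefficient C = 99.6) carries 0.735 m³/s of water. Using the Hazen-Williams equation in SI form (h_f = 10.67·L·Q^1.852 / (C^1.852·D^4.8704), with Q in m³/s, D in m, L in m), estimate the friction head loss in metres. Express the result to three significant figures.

h_f ≈ 26.7 m

h_f = 10.67·1440·0.735^1.852 / (99.6^1.852·0.570^4.8704) = 26.74 m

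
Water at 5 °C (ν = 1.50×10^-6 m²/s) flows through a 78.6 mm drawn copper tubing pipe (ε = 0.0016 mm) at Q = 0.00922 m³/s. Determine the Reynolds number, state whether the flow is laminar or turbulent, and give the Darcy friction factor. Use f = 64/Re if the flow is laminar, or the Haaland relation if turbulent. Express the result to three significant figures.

V = 4Q/(πD²) = 1.900 m/s
Re = VD/ν = 1.900·0.0786/1.50×10^-6 = 9.96×10^4
Re > 4000 → turbulent; ε/D = 2.04×10^-5
Haaland: f = 0.01792

Re ≈ 9.96×10^4; turbulent; f ≈ 0.0179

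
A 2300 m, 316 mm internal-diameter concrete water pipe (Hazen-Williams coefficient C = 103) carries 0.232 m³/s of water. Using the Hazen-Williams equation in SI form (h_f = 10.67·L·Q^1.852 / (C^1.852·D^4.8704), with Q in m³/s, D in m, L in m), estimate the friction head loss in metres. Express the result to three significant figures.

h_f = 10.67·2300·0.232^1.852 / (103^1.852·0.316^4.8704) = 83.89 m

h_f ≈ 83.9 m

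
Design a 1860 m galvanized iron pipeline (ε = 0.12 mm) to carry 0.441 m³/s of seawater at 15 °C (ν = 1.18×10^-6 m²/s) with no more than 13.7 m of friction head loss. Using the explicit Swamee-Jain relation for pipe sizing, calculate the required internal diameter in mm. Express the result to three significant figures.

D ≈ 513 mm

Swamee-Jain (Type III): D = 0.66·[ε^1.25·(LQ²/(gh_f))^4.75 + ν·Q^9.4·(L/(gh_f))^5.2]^0.04
LQ²/(gh_f) = 2.692; L/(gh_f) = 13.84
Term 1 = ε^1.25·(…)^4.75 = 0.00139; Term 2 = ν·Q^9.4·(…)^5.2 = 4.61×10^-4
D = 0.66·(0.00139 + 4.61×10^-4)^0.04 = 0.5131 m = 513 mm
Check: V = 2.13 m/s, Re = 9.27×10^5, f = 0.01519, h_f = 12.8 m ≈ 13.7 m ✓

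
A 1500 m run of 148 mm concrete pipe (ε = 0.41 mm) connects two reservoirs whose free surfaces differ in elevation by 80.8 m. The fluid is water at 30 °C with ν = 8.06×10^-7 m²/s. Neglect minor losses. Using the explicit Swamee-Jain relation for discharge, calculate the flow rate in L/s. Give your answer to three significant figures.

Swamee-Jain (Type II): Q = -0.965·√(gD⁵h_f/L)·ln[ε/(3.7D) + √(3.17ν²L/(gD³h_f))]
√(gD⁵h_f/L) = √(9.81·0.148⁵·80.8/1500) = 0.006126
ε/(3.7D) = 7.49×10^-4; √(3.17ν²L/(gD³h_f)) = 3.47×10^-5
Q = -0.965·0.006126·ln(7.834×10^-4) = 0.04228 m³/s
Check: V = 2.46 m/s, Re = 4.51×10^5, f = 0.02603, h_f = 81.2 m ≈ 80.8 m ✓

Q ≈ 42.3 L/s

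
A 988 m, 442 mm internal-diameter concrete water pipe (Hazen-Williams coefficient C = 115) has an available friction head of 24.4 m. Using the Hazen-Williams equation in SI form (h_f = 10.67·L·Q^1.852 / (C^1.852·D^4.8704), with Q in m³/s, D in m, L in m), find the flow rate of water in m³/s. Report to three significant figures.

Rearranging: Q = [h_f·C^1.852·D^4.8704 / (10.67·L)]^(1/1.852)
Q = [24.4·115^1.852·0.442^4.8704 / (10.67·988)]^0.540 = 0.5072 m³/s

Q ≈ 0.507 m³/s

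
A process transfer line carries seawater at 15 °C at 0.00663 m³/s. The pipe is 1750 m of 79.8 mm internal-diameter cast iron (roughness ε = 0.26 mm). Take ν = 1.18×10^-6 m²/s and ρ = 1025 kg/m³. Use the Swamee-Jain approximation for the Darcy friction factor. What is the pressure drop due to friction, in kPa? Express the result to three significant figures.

V = 4Q/(πD²) = 4·0.00663/(π·0.0798²) = 1.326 m/s
Re = VD/ν = 1.326·0.0798/1.18×10^-6 = 8.96×10^4 → turbulent
ε/D = 0.26/79.8 = 0.00326
Swamee-Jain: f = 0.02841
h_f = f(L/D)V²/(2g) = 0.02841·(1750/0.0798)·1.326²/(2·9.81) = 55.81 m
Δp = ρg·h_f = 1025·9.81·55.81 = 561.2 kPa

Δp ≈ 561 kPa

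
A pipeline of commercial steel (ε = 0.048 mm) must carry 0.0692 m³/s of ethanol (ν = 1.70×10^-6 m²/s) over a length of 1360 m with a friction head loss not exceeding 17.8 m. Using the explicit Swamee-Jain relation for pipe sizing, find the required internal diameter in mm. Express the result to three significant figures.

Swamee-Jain (Type III): D = 0.66·[ε^1.25·(LQ²/(gh_f))^4.75 + ν·Q^9.4·(L/(gh_f))^5.2]^0.04
LQ²/(gh_f) = 0.03730; L/(gh_f) = 7.788
Term 1 = ε^1.25·(…)^4.75 = 6.56×10^-13; Term 2 = ν·Q^9.4·(…)^5.2 = 9.18×10^-13
D = 0.66·(6.56×10^-13 + 9.18×10^-13)^0.04 = 0.2226 m = 223 mm
Check: V = 1.78 m/s, Re = 2.33×10^5, f = 0.01692, h_f = 16.7 m ≈ 17.8 m ✓

D ≈ 223 mm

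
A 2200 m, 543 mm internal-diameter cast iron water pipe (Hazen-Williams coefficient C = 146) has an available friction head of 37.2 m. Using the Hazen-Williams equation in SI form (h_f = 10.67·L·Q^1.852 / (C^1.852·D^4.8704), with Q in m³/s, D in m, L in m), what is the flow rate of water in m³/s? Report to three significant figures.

Q ≈ 0.902 m³/s

Rearranging: Q = [h_f·C^1.852·D^4.8704 / (10.67·L)]^(1/1.852)
Q = [37.2·146^1.852·0.543^4.8704 / (10.67·2200)]^0.540 = 0.9016 m³/s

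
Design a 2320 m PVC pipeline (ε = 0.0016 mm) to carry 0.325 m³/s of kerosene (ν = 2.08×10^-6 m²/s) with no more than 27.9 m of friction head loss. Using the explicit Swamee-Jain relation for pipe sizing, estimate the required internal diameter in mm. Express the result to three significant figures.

Swamee-Jain (Type III): D = 0.66·[ε^1.25·(LQ²/(gh_f))^4.75 + ν·Q^9.4·(L/(gh_f))^5.2]^0.04
LQ²/(gh_f) = 0.8953; L/(gh_f) = 8.476
Term 1 = ε^1.25·(…)^4.75 = 3.37×10^-8; Term 2 = ν·Q^9.4·(…)^5.2 = 3.60×10^-6
D = 0.66·(3.37×10^-8 + 3.60×10^-6)^0.04 = 0.3999 m = 400 mm
Check: V = 2.59 m/s, Re = 4.97×10^5, f = 0.01317, h_f = 26.1 m ≈ 27.9 m ✓

D ≈ 400 mm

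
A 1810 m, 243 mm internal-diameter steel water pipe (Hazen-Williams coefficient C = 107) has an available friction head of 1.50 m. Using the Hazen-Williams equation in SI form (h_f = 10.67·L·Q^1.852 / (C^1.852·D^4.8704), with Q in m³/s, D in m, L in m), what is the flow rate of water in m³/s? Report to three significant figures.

Rearranging: Q = [h_f·C^1.852·D^4.8704 / (10.67·L)]^(1/1.852)
Q = [1.50·107^1.852·0.243^4.8704 / (10.67·1810)]^0.540 = 0.01565 m³/s

Q ≈ 0.0157 m³/s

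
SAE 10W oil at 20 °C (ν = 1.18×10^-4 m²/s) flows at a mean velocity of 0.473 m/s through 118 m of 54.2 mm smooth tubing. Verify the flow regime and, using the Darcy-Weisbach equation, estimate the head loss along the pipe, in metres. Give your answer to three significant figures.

Re = VD/ν = 0.473·0.05420/1.18×10^-4 = 217 → laminar (Re < 2300)
f = 64/Re = 0.2946
h_f = f(L/D)V²/(2g) = 0.2946·(118/0.05420)·0.473²/(2·9.81) = 7.313 m

h_f ≈ 7.31 m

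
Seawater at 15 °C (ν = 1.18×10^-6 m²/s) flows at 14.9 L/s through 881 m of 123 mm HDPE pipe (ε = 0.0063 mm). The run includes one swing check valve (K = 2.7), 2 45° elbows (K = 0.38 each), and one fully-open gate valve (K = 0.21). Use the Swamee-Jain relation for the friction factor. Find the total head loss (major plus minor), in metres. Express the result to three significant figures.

V = 4Q/(πD²) = 1.254 m/s; V²/2g = 0.08014 m
Re = 1.31×10^5, ε/D = 5.12×10^-5 → f = 0.01726 (Swamee-Jain)
Major: h_f = f(L/D)·V²/2g = 0.01726·7163·0.08014 = 9.909 m
Minor: ΣK = 3.67; h_m = ΣK·V²/2g = 0.2941 m
Total H_L = 9.909 + 0.2941 = 10.20 m

H_L ≈ 10.2 m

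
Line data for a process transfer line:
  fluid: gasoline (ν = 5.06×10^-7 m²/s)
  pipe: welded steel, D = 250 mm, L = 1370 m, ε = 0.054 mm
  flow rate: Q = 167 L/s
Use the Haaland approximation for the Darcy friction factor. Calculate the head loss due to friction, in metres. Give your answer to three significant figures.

V = 4Q/(πD²) = 4·0.167/(π·0.250²) = 3.402 m/s
Re = VD/ν = 3.402·0.250/5.06×10^-7 = 1.68×10^6 → turbulent
ε/D = 0.054/250 = 2.16×10^-4
Haaland: f = 0.01447
h_f = f(L/D)V²/(2g) = 0.01447·(1370/0.250)·3.402²/(2·9.81) = 46.78 m

h_f ≈ 46.8 m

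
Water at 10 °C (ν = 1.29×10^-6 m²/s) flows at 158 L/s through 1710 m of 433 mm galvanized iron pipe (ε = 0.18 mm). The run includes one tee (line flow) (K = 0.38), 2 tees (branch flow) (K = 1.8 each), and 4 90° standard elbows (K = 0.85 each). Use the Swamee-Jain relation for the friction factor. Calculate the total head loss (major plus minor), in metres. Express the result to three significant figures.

H_L ≈ 4.51 m

V = 4Q/(πD²) = 1.073 m/s; V²/2g = 0.05868 m
Re = 3.60×10^5, ε/D = 4.16×10^-4 → f = 0.01759 (Swamee-Jain)
Major: h_f = f(L/D)·V²/2g = 0.01759·3949·0.05868 = 4.075 m
Minor: ΣK = 7.38; h_m = ΣK·V²/2g = 0.4331 m
Total H_L = 4.075 + 0.4331 = 4.508 m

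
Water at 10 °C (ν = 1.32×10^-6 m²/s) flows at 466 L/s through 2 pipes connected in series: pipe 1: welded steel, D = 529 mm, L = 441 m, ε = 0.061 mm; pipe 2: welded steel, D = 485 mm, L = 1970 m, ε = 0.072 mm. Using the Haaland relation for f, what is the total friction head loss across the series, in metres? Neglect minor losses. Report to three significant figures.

H ≈ 21.1 m

Pipe 1: V = 2.120 m/s, Re = 8.50×10^5, ε/D = 1.15×10^-4, f = 0.01372, h_1 = f(L/D)V²/2g = 2.621 m
Pipe 2: V = 2.522 m/s, Re = 9.27×10^5, ε/D = 1.48×10^-4, f = 0.01406, h_2 = f(L/D)V²/2g = 18.52 m
Series → Q common, losses add: H = Σh = 21.14 m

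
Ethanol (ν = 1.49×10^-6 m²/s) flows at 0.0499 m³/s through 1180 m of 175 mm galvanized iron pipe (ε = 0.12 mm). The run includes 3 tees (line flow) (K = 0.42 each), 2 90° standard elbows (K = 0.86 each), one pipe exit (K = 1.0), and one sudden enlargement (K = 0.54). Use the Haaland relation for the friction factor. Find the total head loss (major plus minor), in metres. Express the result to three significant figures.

V = 4Q/(πD²) = 2.075 m/s; V²/2g = 0.2194 m
Re = 2.44×10^5, ε/D = 6.86×10^-4 → f = 0.01930 (Haaland)
Major: h_f = f(L/D)·V²/2g = 0.01930·6743·0.2194 = 28.55 m
Minor: ΣK = 4.52; h_m = ΣK·V²/2g = 0.9915 m
Total H_L = 28.55 + 0.9915 = 29.55 m

H_L ≈ 29.5 m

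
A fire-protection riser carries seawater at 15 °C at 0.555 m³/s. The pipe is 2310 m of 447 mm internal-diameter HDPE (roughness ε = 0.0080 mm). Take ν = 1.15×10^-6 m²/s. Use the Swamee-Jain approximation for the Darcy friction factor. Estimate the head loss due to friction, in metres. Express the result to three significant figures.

h_f ≈ 38.0 m

V = 4Q/(πD²) = 4·0.555/(π·0.447²) = 3.537 m/s
Re = VD/ν = 3.537·0.447/1.15×10^-6 = 1.37×10^6 → turbulent
ε/D = 0.0080/447 = 1.79×10^-5
Swamee-Jain: f = 0.01152
h_f = f(L/D)V²/(2g) = 0.01152·(2310/0.447)·3.537²/(2·9.81) = 37.97 m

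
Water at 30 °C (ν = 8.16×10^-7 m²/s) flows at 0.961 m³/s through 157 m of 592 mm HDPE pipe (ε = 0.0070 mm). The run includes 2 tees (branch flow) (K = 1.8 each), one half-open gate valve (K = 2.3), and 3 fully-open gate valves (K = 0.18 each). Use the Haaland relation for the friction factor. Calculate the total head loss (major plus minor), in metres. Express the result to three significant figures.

H_L ≈ 5.71 m

V = 4Q/(πD²) = 3.491 m/s; V²/2g = 0.6213 m
Re = 2.53×10^6, ε/D = 1.18×10^-5 → f = 0.01038 (Haaland)
Major: h_f = f(L/D)·V²/2g = 0.01038·265.2·0.6213 = 1.710 m
Minor: ΣK = 6.44; h_m = ΣK·V²/2g = 4.001 m
Total H_L = 1.710 + 4.001 = 5.711 m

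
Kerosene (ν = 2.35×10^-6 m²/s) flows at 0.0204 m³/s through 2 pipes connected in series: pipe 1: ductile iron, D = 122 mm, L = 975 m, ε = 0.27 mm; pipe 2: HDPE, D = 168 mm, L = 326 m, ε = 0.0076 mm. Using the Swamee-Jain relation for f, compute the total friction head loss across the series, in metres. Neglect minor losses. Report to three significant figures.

Pipe 1: V = 1.745 m/s, Re = 9.06×10^4, ε/D = 0.00221, f = 0.02603, h_1 = f(L/D)V²/2g = 32.30 m
Pipe 2: V = 0.9203 m/s, Re = 6.58×10^4, ε/D = 4.52×10^-5, f = 0.01975, h_2 = f(L/D)V²/2g = 1.654 m
Series → Q common, losses add: H = Σh = 33.95 m

H ≈ 33.9 m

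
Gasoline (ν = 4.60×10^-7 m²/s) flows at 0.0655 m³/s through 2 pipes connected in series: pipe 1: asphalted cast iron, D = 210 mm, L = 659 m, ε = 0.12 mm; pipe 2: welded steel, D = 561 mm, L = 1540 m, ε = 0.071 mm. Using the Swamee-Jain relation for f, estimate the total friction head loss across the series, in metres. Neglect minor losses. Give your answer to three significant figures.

Pipe 1: V = 1.891 m/s, Re = 8.63×10^5, ε/D = 5.71×10^-4, f = 0.01784, h_1 = f(L/D)V²/2g = 10.20 m
Pipe 2: V = 0.2650 m/s, Re = 3.23×10^5, ε/D = 1.27×10^-4, f = 0.01553, h_2 = f(L/D)V²/2g = 0.1526 m
Series → Q common, losses add: H = Σh = 10.36 m

H ≈ 10.4 m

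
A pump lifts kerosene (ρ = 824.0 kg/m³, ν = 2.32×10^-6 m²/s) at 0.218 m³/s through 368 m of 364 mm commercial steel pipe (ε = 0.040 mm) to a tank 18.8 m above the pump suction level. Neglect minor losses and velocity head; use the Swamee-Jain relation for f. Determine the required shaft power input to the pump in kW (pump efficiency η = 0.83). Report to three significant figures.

V = 4Q/(πD²) = 2.095 m/s; Re = 3.29×10^5; ε/D = 1.10×10^-4; f = 0.01534
h_f = f(L/D)V²/2g = 3.470 m
Total head H = z + h_f = 18.8 + 3.470 = 22.27 m
P_hyd = ρgQH = 824.0·9.81·0.218·22.27 = 39.24 kW
P_shaft = P_hyd/η = 39.24/0.83 = 47.28 kW

P_shaft ≈ 47.3 kW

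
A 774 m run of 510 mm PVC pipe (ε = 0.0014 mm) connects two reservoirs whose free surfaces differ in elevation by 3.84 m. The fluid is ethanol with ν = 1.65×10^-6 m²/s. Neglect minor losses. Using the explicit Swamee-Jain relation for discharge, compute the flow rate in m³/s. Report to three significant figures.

Swamee-Jain (Type II): Q = -0.965·√(gD⁵h_f/L)·ln[ε/(3.7D) + √(3.17ν²L/(gD³h_f))]
√(gD⁵h_f/L) = √(9.81·0.510⁵·3.84/774) = 0.04098
ε/(3.7D) = 7.42×10^-7; √(3.17ν²L/(gD³h_f)) = 3.66×10^-5
Q = -0.965·0.04098·ln(3.730×10^-5) = 0.4032 m³/s
Check: V = 1.97 m/s, Re = 6.10×10^5, f = 0.01269, h_f = 3.82 m ≈ 3.84 m ✓

Q ≈ 0.403 m³/s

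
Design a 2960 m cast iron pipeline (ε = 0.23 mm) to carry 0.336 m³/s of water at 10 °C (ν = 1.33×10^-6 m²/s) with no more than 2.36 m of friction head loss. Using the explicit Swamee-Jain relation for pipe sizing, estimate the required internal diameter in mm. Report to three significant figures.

Swamee-Jain (Type III): D = 0.66·[ε^1.25·(LQ²/(gh_f))^4.75 + ν·Q^9.4·(L/(gh_f))^5.2]^0.04
LQ²/(gh_f) = 14.43; L/(gh_f) = 127.9
Term 1 = ε^1.25·(…)^4.75 = 9.10; Term 2 = ν·Q^9.4·(…)^5.2 = 4.23
D = 0.66·(9.10 + 4.23)^0.04 = 0.7321 m = 732 mm
Check: V = 0.798 m/s, Re = 4.39×10^5, f = 0.01663, h_f = 2.18 m ≈ 2.36 m ✓

D ≈ 732 mm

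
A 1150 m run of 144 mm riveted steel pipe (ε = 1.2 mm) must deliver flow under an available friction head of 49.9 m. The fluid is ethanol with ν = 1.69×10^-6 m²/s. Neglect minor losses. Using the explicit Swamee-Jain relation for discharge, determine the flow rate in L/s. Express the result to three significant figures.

Q ≈ 30.0 L/s

Swamee-Jain (Type II): Q = -0.965·√(gD⁵h_f/L)·ln[ε/(3.7D) + √(3.17ν²L/(gD³h_f))]
√(gD⁵h_f/L) = √(9.81·0.144⁵·49.9/1150) = 0.005134
ε/(3.7D) = 0.00225; √(3.17ν²L/(gD³h_f)) = 8.44×10^-5
Q = -0.965·0.005134·ln(0.002337) = 0.03002 m³/s
Check: V = 1.84 m/s, Re = 1.57×10^5, f = 0.03629, h_f = 50.2 m ≈ 49.9 m ✓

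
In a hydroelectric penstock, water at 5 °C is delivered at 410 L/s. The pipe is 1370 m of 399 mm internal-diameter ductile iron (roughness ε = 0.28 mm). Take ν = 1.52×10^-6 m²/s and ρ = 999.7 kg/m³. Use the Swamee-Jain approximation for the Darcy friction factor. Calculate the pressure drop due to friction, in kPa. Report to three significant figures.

Δp ≈ 343 kPa

V = 4Q/(πD²) = 4·0.410/(π·0.399²) = 3.279 m/s
Re = VD/ν = 3.279·0.399/1.52×10^-6 = 8.61×10^5 → turbulent
ε/D = 0.28/399 = 7.02×10^-4
Swamee-Jain: f = 0.01860
h_f = f(L/D)V²/(2g) = 0.01860·(1370/0.399)·3.279²/(2·9.81) = 35.00 m
Δp = ρg·h_f = 999.7·9.81·35.00 = 343.3 kPa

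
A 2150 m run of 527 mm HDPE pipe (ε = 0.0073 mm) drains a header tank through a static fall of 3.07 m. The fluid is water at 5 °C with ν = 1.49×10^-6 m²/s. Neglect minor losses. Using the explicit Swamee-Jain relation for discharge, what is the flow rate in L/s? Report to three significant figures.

Swamee-Jain (Type II): Q = -0.965·√(gD⁵h_f/L)·ln[ε/(3.7D) + √(3.17ν²L/(gD³h_f))]
√(gD⁵h_f/L) = √(9.81·0.527⁵·3.07/2150) = 0.02386
ε/(3.7D) = 3.74×10^-6; √(3.17ν²L/(gD³h_f)) = 5.86×10^-5
Q = -0.965·0.02386·ln(6.233×10^-5) = 0.2230 m³/s
Check: V = 1.02 m/s, Re = 3.62×10^5, f = 0.01407, h_f = 3.06 m ≈ 3.07 m ✓

Q ≈ 223 L/s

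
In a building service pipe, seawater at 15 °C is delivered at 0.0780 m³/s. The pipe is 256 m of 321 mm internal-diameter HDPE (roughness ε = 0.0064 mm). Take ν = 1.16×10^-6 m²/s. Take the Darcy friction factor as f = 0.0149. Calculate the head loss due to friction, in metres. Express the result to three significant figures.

V = 4Q/(πD²) = 4·0.0780/(π·0.321²) = 0.9638 m/s
h_f = f(L/D)V²/(2g) = 0.01490·(256/0.321)·0.9638²/(2·9.81) = 0.5626 m

h_f ≈ 0.563 m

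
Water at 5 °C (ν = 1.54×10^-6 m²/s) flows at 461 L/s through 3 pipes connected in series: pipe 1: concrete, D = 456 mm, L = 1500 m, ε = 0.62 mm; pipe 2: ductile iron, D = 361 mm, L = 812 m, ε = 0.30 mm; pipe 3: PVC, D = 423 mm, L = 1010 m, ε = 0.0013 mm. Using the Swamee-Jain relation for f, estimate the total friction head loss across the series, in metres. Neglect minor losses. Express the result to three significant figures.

H ≈ 89.0 m

Pipe 1: V = 2.823 m/s, Re = 8.36×10^5, ε/D = 0.00136, f = 0.02157, h_1 = f(L/D)V²/2g = 28.82 m
Pipe 2: V = 4.504 m/s, Re = 1.06×10^6, ε/D = 8.31×10^-4, f = 0.01920, h_2 = f(L/D)V²/2g = 44.65 m
Pipe 3: V = 3.280 m/s, Re = 9.01×10^5, ε/D = 3.07×10^-6, f = 0.01189, h_3 = f(L/D)V²/2g = 15.57 m
Series → Q common, losses add: H = Σh = 89.04 m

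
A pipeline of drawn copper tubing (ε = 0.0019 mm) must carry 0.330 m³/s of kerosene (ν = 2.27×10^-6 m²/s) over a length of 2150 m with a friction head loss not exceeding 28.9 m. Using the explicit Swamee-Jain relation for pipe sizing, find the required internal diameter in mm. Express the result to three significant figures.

D ≈ 394 mm

Swamee-Jain (Type III): D = 0.66·[ε^1.25·(LQ²/(gh_f))^4.75 + ν·Q^9.4·(L/(gh_f))^5.2]^0.04
LQ²/(gh_f) = 0.8258; L/(gh_f) = 7.584
Term 1 = ε^1.25·(…)^4.75 = 2.84×10^-8; Term 2 = ν·Q^9.4·(…)^5.2 = 2.54×10^-6
D = 0.66·(2.84×10^-8 + 2.54×10^-6)^0.04 = 0.3944 m = 394 mm
Check: V = 2.70 m/s, Re = 4.69×10^5, f = 0.01332, h_f = 27.0 m ≈ 28.9 m ✓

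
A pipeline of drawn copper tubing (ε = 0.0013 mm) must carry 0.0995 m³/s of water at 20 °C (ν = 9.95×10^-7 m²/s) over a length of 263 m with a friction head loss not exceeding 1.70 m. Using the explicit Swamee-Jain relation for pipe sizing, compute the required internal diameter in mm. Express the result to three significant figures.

Swamee-Jain (Type III): D = 0.66·[ε^1.25·(LQ²/(gh_f))^4.75 + ν·Q^9.4·(L/(gh_f))^5.2]^0.04
LQ²/(gh_f) = 0.1561; L/(gh_f) = 15.77
Term 1 = ε^1.25·(…)^4.75 = 6.48×10^-12; Term 2 = ν·Q^9.4·(…)^5.2 = 6.40×10^-10
D = 0.66·(6.48×10^-12 + 6.40×10^-10)^0.04 = 0.2831 m = 283 mm
Check: V = 1.58 m/s, Re = 4.50×10^5, f = 0.01341, h_f = 1.59 m ≈ 1.70 m ✓

D ≈ 283 mm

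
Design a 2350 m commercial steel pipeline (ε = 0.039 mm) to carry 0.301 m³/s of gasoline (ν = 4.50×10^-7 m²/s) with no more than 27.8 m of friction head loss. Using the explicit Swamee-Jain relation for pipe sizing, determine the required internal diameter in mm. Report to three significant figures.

Swamee-Jain (Type III): D = 0.66·[ε^1.25·(LQ²/(gh_f))^4.75 + ν·Q^9.4·(L/(gh_f))^5.2]^0.04
LQ²/(gh_f) = 0.7807; L/(gh_f) = 8.617
Term 1 = ε^1.25·(…)^4.75 = 9.51×10^-7; Term 2 = ν·Q^9.4·(…)^5.2 = 4.13×10^-7
D = 0.66·(9.51×10^-7 + 4.13×10^-7)^0.04 = 0.3845 m = 385 mm
Check: V = 2.59 m/s, Re = 2.21×10^6, f = 0.01283, h_f = 26.9 m ≈ 27.8 m ✓

D ≈ 385 mm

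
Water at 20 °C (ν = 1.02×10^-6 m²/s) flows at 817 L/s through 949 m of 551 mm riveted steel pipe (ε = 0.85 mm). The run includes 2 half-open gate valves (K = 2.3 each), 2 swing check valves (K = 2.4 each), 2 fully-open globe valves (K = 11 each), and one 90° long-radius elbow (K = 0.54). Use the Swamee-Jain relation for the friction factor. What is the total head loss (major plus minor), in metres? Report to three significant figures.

H_L ≈ 41.8 m

V = 4Q/(πD²) = 3.426 m/s; V²/2g = 0.5984 m
Re = 1.85×10^6, ε/D = 0.00154 → f = 0.02206 (Swamee-Jain)
Major: h_f = f(L/D)·V²/2g = 0.02206·1722·0.5984 = 22.73 m
Minor: ΣK = 31.9; h_m = ΣK·V²/2g = 19.11 m
Total H_L = 22.73 + 19.11 = 41.84 m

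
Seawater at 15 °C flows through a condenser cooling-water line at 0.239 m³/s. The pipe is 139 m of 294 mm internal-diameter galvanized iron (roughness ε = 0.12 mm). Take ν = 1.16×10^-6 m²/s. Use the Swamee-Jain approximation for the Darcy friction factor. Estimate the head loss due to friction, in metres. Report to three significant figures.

V = 4Q/(πD²) = 4·0.239/(π·0.294²) = 3.521 m/s
Re = VD/ν = 3.521·0.294/1.16×10^-6 = 8.92×10^5 → turbulent
ε/D = 0.12/294 = 4.08×10^-4
Swamee-Jain: f = 0.01671
h_f = f(L/D)V²/(2g) = 0.01671·(139/0.294)·3.521²/(2·9.81) = 4.992 m

h_f ≈ 4.99 m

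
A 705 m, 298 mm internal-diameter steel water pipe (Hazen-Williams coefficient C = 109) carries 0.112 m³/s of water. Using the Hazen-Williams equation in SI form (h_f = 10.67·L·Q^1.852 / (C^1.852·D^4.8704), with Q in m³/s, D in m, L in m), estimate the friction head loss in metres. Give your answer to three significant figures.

h_f = 10.67·705·0.112^1.852 / (109^1.852·0.298^4.8704) = 7.998 m

h_f ≈ 8.00 m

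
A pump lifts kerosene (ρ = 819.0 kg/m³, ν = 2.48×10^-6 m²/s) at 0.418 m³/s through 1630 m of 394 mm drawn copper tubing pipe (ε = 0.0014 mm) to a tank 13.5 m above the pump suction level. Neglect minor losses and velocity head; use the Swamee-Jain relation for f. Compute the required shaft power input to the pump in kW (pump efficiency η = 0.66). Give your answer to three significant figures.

V = 4Q/(πD²) = 3.428 m/s; Re = 5.45×10^5; ε/D = 3.55×10^-6; f = 0.01295
h_f = f(L/D)V²/2g = 32.10 m
Total head H = z + h_f = 13.5 + 32.10 = 45.60 m
P_hyd = ρgQH = 819.0·9.81·0.418·45.60 = 153.2 kW
P_shaft = P_hyd/η = 153.2/0.66 = 232.1 kW

P_shaft ≈ 232 kW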